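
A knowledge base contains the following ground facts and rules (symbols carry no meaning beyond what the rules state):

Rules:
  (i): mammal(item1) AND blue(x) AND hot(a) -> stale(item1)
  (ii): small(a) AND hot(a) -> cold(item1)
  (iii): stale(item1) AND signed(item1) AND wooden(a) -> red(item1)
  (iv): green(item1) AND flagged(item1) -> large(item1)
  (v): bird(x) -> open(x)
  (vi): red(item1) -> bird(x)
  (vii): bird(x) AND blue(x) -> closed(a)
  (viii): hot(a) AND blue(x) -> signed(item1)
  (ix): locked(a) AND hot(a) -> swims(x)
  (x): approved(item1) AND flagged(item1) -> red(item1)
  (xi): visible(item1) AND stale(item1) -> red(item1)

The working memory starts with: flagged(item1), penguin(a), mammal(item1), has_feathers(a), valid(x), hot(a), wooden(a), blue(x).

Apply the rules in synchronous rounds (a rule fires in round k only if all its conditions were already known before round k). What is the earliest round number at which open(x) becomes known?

Round 1: (i) [mammal(item1) AND blue(x) AND hot(a) -> stale(item1)]; (viii) [hot(a) AND blue(x) -> signed(item1)]. New: stale(item1), signed(item1).
Round 2: (iii) [stale(item1) AND signed(item1) AND wooden(a) -> red(item1)]. New: red(item1).
Round 3: (vi) [red(item1) -> bird(x)]. New: bird(x).
Round 4: (v) [bird(x) -> open(x)]; (vii) [bird(x) AND blue(x) -> closed(a)]. New: open(x), closed(a).
open(x) first appears in round 4.

4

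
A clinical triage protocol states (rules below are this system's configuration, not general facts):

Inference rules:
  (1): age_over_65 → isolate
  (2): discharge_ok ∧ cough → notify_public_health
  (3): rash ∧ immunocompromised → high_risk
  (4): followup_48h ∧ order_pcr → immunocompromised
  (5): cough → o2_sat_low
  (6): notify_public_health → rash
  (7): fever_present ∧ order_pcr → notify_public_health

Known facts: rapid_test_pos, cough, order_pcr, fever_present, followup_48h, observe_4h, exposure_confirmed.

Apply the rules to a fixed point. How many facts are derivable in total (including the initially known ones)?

Round 1 fires (4), (5), (7), giving immunocompromised, o2_sat_low, notify_public_health.
Round 2 fires (6), giving rash.
Round 3 fires (3), giving high_risk.
Closure: {cough, exposure_confirmed, fever_present, followup_48h, high_risk, immunocompromised, notify_public_health, o2_sat_low, observe_4h, order_pcr, rapid_test_pos, rash} — 12 facts.

12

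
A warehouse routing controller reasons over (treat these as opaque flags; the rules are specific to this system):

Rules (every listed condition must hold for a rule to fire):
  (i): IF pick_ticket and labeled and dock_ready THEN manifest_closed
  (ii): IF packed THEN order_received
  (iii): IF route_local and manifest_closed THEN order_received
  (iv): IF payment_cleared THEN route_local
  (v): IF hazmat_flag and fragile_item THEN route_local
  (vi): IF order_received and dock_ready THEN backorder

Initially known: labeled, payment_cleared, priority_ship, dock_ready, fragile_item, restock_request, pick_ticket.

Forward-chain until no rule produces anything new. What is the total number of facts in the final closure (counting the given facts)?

Round 1: (i) [IF pick_ticket and labeled and dock_ready THEN manifest_closed]; (iv) [IF payment_cleared THEN route_local]. New: manifest_closed, route_local.
Round 2: (iii) [IF route_local and manifest_closed THEN order_received]. New: order_received.
Round 3: (vi) [IF order_received and dock_ready THEN backorder]. New: backorder.
Closure: {backorder, dock_ready, fragile_item, labeled, manifest_closed, order_received, payment_cleared, pick_ticket, priority_ship, restock_request, route_local} — 11 facts.

11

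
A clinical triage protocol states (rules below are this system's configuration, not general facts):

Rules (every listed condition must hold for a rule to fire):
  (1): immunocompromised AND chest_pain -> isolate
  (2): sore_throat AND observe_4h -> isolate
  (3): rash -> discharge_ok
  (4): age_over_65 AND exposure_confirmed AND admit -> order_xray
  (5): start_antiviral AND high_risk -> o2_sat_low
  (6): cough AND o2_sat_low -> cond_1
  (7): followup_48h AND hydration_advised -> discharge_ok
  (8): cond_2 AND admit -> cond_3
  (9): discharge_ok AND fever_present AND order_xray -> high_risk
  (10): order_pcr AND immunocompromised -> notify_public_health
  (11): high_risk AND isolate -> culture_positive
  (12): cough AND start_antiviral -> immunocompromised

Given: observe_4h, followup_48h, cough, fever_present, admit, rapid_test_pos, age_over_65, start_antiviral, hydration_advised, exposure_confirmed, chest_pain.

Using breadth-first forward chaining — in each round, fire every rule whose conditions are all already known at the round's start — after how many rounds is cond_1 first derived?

4

Round 1 fires (4), (7), (12), giving order_xray, discharge_ok, immunocompromised.
Round 2 fires (1), (9), giving isolate, high_risk.
Round 3 fires (5), (11), giving o2_sat_low, culture_positive.
Round 4 fires (6), giving cond_1.
cond_1 first appears in round 4.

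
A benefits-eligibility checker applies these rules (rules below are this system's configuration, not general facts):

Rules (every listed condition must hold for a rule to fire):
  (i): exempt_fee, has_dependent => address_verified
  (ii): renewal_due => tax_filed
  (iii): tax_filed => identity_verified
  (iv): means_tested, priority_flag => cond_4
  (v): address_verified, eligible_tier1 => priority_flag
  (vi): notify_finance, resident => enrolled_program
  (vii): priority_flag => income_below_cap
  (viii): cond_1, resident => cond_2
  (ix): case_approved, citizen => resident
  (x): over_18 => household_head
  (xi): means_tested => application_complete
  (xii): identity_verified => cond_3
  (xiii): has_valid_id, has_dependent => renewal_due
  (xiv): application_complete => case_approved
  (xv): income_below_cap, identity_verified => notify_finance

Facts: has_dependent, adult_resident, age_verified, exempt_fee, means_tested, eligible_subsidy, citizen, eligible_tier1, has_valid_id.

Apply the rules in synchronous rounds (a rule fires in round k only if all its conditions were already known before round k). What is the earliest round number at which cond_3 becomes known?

[1] (i) [exempt_fee, has_dependent => address_verified]; (xi) [means_tested => application_complete]; (xiii) [has_valid_id, has_dependent => renewal_due]. ⇒ new: address_verified, application_complete, renewal_due.
[2] (ii) [renewal_due => tax_filed]; (v) [address_verified, eligible_tier1 => priority_flag]; (xiv) [application_complete => case_approved]. ⇒ new: tax_filed, priority_flag, case_approved.
[3] (iii) [tax_filed => identity_verified]; (iv) [means_tested, priority_flag => cond_4]; (vii) [priority_flag => income_below_cap]; (ix) [case_approved, citizen => resident]. ⇒ new: identity_verified, cond_4, income_below_cap, resident.
[4] (xii) [identity_verified => cond_3]; (xv) [income_below_cap, identity_verified => notify_finance]. ⇒ new: cond_3, notify_finance.
cond_3 first appears in round 4.

4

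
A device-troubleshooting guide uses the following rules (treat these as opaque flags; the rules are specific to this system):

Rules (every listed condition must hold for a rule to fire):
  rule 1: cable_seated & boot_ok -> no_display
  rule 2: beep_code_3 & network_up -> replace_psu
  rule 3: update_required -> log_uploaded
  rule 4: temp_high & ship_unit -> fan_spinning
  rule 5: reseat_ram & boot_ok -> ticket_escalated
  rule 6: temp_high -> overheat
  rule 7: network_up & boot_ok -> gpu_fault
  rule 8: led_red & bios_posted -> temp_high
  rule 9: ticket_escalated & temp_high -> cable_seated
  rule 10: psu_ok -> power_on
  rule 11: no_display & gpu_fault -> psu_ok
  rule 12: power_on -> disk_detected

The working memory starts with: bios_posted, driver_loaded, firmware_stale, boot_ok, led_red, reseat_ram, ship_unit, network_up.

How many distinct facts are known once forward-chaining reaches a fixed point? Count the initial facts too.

18

Round 1: rule 5 [reseat_ram & boot_ok -> ticket_escalated]; rule 7 [network_up & boot_ok -> gpu_fault]; rule 8 [led_red & bios_posted -> temp_high]. Adds ticket_escalated, gpu_fault, temp_high.
Round 2: rule 4 [temp_high & ship_unit -> fan_spinning]; rule 6 [temp_high -> overheat]; rule 9 [ticket_escalated & temp_high -> cable_seated]. Adds fan_spinning, overheat, cable_seated.
Round 3: rule 1 [cable_seated & boot_ok -> no_display]. Adds no_display.
Round 4: rule 11 [no_display & gpu_fault -> psu_ok]. Adds psu_ok.
Round 5: rule 10 [psu_ok -> power_on]. Adds power_on.
Round 6: rule 12 [power_on -> disk_detected]. Adds disk_detected.
Closure: {bios_posted, boot_ok, cable_seated, disk_detected, driver_loaded, fan_spinning, firmware_stale, gpu_fault, led_red, network_up, no_display, overheat, power_on, psu_ok, reseat_ram, ship_unit, temp_high, ticket_escalated} — 18 facts.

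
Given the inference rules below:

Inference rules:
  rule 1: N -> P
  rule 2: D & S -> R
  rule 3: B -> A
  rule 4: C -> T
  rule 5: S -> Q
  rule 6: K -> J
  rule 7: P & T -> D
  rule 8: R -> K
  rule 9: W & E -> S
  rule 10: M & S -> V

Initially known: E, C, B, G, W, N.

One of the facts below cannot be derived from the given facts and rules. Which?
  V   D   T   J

[1] rule 1 [N -> P]; rule 3 [B -> A]; rule 4 [C -> T]; rule 9 [W & E -> S]. ⇒ new: P, A, T, S.
[2] rule 5 [S -> Q]; rule 7 [P & T -> D]. ⇒ new: Q, D.
[3] rule 2 [D & S -> R]. ⇒ new: R.
[4] rule 8 [R -> K]. ⇒ new: K.
[5] rule 6 [K -> J]. ⇒ new: J.
Derived: T (round 1), D (round 2), J (round 5). V never appears in any round.

V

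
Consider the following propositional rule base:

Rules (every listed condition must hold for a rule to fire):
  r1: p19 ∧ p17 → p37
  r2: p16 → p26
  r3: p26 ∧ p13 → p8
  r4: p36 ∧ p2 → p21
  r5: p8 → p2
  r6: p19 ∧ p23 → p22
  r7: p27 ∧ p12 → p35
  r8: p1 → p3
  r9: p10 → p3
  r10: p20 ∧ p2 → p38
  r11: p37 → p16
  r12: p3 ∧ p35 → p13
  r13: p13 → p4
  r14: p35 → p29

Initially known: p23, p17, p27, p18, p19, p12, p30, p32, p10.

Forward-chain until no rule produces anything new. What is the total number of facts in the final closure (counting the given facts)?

Round 1: r1 [p19 ∧ p17 → p37]; r6 [p19 ∧ p23 → p22]; r7 [p27 ∧ p12 → p35]; r9 [p10 → p3]. New: p37, p22, p35, p3.
Round 2: r11 [p37 → p16]; r12 [p3 ∧ p35 → p13]; r14 [p35 → p29]. New: p16, p13, p29.
Round 3: r2 [p16 → p26]; r13 [p13 → p4]. New: p26, p4.
Round 4: r3 [p26 ∧ p13 → p8]. New: p8.
Round 5: r5 [p8 → p2]. New: p2.
Closure: {p10, p12, p13, p16, p17, p18, p19, p2, p22, p23, p26, p27, p29, p3, p30, p32, p35, p37, p4, p8} — 20 facts.

20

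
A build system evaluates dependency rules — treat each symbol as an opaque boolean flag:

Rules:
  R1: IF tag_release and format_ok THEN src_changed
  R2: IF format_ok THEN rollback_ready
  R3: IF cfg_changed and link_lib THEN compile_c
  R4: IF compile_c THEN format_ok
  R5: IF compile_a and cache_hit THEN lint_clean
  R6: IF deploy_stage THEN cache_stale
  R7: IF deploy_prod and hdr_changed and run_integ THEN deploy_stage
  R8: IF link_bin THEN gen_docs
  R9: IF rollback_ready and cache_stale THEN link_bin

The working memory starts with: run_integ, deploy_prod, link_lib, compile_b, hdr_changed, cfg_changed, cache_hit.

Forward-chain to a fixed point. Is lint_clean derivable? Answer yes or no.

[1] R3 [IF cfg_changed and link_lib THEN compile_c]; R7 [IF deploy_prod and hdr_changed and run_integ THEN deploy_stage]. ⇒ new: compile_c, deploy_stage.
[2] R4 [IF compile_c THEN format_ok]; R6 [IF deploy_stage THEN cache_stale]. ⇒ new: format_ok, cache_stale.
[3] R2 [IF format_ok THEN rollback_ready]. ⇒ new: rollback_ready.
[4] R9 [IF rollback_ready and cache_stale THEN link_bin]. ⇒ new: link_bin.
[5] R8 [IF link_bin THEN gen_docs]. ⇒ new: gen_docs.
Fixed point reached. lint_clean is concluded only by R5; R5 needs compile_a (never derived).

no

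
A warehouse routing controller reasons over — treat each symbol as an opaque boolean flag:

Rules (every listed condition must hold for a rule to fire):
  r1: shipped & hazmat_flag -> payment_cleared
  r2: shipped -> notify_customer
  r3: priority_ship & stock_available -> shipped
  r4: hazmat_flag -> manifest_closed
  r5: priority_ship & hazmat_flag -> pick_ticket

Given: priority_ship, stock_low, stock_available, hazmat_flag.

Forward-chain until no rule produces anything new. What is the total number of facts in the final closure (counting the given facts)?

Round 1 fires r3, r4, r5, giving shipped, manifest_closed, pick_ticket.
Round 2 fires r1, r2, giving payment_cleared, notify_customer.
Closure: {hazmat_flag, manifest_closed, notify_customer, payment_cleared, pick_ticket, priority_ship, shipped, stock_available, stock_low} — 9 facts.

9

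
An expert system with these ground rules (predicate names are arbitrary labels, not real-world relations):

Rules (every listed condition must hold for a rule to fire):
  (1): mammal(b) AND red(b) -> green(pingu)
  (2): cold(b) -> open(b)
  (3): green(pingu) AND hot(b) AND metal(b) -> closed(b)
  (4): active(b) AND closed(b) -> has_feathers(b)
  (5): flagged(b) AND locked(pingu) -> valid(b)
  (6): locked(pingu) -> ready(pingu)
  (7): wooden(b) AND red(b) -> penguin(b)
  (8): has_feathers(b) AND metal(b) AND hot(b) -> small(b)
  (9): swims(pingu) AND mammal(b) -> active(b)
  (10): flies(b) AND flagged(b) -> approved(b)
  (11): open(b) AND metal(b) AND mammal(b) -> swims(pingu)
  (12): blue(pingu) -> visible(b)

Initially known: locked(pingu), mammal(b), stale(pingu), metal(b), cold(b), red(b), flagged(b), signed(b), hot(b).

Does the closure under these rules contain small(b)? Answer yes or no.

yes

Round 1: (1) [mammal(b) AND red(b) -> green(pingu)]; (2) [cold(b) -> open(b)]; (5) [flagged(b) AND locked(pingu) -> valid(b)]; (6) [locked(pingu) -> ready(pingu)]. Adds green(pingu), open(b), valid(b), ready(pingu).
Round 2: (3) [green(pingu) AND hot(b) AND metal(b) -> closed(b)]; (11) [open(b) AND metal(b) AND mammal(b) -> swims(pingu)]. Adds closed(b), swims(pingu).
Round 3: (9) [swims(pingu) AND mammal(b) -> active(b)]. Adds active(b).
Round 4: (4) [active(b) AND closed(b) -> has_feathers(b)]. Adds has_feathers(b).
Round 5: (8) [has_feathers(b) AND metal(b) AND hot(b) -> small(b)]. Adds small(b).
small(b) appears in round 5, so it is derivable.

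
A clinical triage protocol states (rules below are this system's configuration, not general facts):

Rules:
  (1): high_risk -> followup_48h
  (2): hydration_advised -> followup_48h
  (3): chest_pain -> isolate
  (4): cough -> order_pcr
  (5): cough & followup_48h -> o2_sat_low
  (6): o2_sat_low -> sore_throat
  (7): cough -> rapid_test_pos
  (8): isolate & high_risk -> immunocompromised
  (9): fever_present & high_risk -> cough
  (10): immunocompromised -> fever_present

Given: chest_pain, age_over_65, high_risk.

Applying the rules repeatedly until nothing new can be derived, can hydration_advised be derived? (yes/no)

Round 1 fires (1), (3), giving followup_48h, isolate.
Round 2 fires (8), giving immunocompromised.
Round 3 fires (10), giving fever_present.
Round 4 fires (9), giving cough.
Round 5 fires (4), (5), (7), giving order_pcr, o2_sat_low, rapid_test_pos.
Round 6 fires (6), giving sore_throat.
Fixed point reached. No rule has hydration_advised as a consequent, and it is not given.

no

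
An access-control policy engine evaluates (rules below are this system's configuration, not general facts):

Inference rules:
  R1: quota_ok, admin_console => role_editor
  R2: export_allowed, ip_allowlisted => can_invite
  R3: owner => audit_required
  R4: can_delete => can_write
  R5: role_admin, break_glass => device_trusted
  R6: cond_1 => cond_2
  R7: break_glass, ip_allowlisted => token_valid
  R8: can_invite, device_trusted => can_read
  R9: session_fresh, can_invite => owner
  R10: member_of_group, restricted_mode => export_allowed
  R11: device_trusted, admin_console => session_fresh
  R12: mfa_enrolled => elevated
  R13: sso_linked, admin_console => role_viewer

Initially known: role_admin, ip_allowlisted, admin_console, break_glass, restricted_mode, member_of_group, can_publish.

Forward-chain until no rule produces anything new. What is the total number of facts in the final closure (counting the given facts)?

15

Round 1: R5 [role_admin, break_glass => device_trusted]; R7 [break_glass, ip_allowlisted => token_valid]; R10 [member_of_group, restricted_mode => export_allowed]. Adds device_trusted, token_valid, export_allowed.
Round 2: R2 [export_allowed, ip_allowlisted => can_invite]; R11 [device_trusted, admin_console => session_fresh]. Adds can_invite, session_fresh.
Round 3: R8 [can_invite, device_trusted => can_read]; R9 [session_fresh, can_invite => owner]. Adds can_read, owner.
Round 4: R3 [owner => audit_required]. Adds audit_required.
Closure: {admin_console, audit_required, break_glass, can_invite, can_publish, can_read, device_trusted, export_allowed, ip_allowlisted, member_of_group, owner, restricted_mode, role_admin, session_fresh, token_valid} — 15 facts.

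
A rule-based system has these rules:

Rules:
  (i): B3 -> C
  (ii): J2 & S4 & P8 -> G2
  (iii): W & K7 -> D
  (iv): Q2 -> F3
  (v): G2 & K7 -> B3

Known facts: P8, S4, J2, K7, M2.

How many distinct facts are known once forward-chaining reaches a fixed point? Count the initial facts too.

8

[1] (ii) [J2 & S4 & P8 -> G2]. ⇒ new: G2.
[2] (v) [G2 & K7 -> B3]. ⇒ new: B3.
[3] (i) [B3 -> C]. ⇒ new: C.
Closure: {B3, C, G2, J2, K7, M2, P8, S4} — 8 facts.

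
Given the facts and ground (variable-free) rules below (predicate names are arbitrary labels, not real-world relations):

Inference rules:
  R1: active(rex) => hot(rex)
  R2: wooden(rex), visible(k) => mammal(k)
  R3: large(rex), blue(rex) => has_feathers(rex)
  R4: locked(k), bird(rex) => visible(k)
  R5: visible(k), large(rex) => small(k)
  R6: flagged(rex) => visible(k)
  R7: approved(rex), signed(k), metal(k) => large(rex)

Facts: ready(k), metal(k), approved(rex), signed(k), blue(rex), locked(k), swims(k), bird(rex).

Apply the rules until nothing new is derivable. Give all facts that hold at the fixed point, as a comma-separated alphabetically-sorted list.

Round 1: R4 [locked(k), bird(rex) => visible(k)]; R7 [approved(rex), signed(k), metal(k) => large(rex)]. Adds visible(k), large(rex).
Round 2: R3 [large(rex), blue(rex) => has_feathers(rex)]; R5 [visible(k), large(rex) => small(k)]. Adds has_feathers(rex), small(k).

approved(rex), bird(rex), blue(rex), has_feathers(rex), large(rex), locked(k), metal(k), ready(k), signed(k), small(k), swims(k), visible(k)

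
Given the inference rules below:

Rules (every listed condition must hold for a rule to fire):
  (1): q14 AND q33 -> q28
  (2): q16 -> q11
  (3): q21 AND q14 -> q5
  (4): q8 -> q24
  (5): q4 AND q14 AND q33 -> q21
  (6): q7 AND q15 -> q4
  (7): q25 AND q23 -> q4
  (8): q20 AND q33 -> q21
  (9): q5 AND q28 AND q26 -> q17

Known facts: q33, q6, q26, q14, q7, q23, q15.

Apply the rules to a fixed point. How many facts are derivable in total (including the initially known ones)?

12

[1] (1) [q14 AND q33 -> q28]; (6) [q7 AND q15 -> q4]. ⇒ new: q28, q4.
[2] (5) [q4 AND q14 AND q33 -> q21]. ⇒ new: q21.
[3] (3) [q21 AND q14 -> q5]. ⇒ new: q5.
[4] (9) [q5 AND q28 AND q26 -> q17]. ⇒ new: q17.
Closure: {q14, q15, q17, q21, q23, q26, q28, q33, q4, q5, q6, q7} — 12 facts.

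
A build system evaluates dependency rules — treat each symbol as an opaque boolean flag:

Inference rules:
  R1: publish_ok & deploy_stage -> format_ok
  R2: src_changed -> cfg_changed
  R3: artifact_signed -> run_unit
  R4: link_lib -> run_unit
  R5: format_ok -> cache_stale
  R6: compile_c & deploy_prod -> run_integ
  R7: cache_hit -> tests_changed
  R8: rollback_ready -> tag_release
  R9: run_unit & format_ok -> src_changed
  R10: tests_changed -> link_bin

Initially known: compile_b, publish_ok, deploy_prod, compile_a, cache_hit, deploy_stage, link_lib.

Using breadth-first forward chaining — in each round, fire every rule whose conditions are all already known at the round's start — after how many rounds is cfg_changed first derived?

3

Round 1 fires R1, R4, R7, giving format_ok, run_unit, tests_changed.
Round 2 fires R5, R9, R10, giving cache_stale, src_changed, link_bin.
Round 3 fires R2, giving cfg_changed.
cfg_changed first appears in round 3.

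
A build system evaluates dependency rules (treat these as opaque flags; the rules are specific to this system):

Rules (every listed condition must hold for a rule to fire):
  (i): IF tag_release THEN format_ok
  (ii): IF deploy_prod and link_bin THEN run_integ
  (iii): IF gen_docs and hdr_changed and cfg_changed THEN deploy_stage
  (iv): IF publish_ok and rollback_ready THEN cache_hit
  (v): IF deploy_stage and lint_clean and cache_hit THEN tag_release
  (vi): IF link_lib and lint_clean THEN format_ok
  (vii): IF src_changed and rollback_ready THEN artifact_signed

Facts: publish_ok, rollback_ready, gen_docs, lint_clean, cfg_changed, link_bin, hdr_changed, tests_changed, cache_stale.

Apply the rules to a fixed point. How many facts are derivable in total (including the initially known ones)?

13

Round 1 — (iii), (iv), derive deploy_stage, cache_hit.
Round 2 — (v), derive tag_release.
Round 3 — (i), derive format_ok.
Closure: {cache_hit, cache_stale, cfg_changed, deploy_stage, format_ok, gen_docs, hdr_changed, link_bin, lint_clean, publish_ok, rollback_ready, tag_release, tests_changed} — 13 facts.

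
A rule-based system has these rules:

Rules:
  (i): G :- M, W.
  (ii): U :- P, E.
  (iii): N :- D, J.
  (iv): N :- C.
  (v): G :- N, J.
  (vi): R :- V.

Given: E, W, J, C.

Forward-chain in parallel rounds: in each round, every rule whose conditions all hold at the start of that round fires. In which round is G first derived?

2

Round 1 — (iv), derive N.
Round 2 — (v), derive G.
G first appears in round 2.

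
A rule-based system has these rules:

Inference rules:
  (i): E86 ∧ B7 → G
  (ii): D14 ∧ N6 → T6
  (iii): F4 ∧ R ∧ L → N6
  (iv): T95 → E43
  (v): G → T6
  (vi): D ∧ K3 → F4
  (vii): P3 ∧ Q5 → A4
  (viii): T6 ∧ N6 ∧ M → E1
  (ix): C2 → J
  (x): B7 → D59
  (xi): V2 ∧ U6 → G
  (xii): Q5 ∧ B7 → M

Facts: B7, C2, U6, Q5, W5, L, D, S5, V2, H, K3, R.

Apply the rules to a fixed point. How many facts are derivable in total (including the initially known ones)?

20

Round 1 fires (vi), (ix), (x), (xi), (xii), giving F4, J, D59, G, M.
Round 2 fires (iii), (v), giving N6, T6.
Round 3 fires (viii), giving E1.
Closure: {B7, C2, D, D59, E1, F4, G, H, J, K3, L, M, N6, Q5, R, S5, T6, U6, V2, W5} — 20 facts.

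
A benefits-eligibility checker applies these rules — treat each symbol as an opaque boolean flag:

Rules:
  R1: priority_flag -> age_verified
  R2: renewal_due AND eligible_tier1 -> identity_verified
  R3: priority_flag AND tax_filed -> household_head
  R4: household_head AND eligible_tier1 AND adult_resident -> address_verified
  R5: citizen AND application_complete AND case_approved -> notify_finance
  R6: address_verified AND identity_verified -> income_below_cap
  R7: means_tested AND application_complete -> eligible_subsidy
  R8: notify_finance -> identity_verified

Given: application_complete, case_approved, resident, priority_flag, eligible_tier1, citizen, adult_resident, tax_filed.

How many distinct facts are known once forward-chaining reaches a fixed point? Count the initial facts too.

Round 1 fires R1, R3, R5, giving age_verified, household_head, notify_finance.
Round 2 fires R4, R8, giving address_verified, identity_verified.
Round 3 fires R6, giving income_below_cap.
Closure: {address_verified, adult_resident, age_verified, application_complete, case_approved, citizen, eligible_tier1, household_head, identity_verified, income_below_cap, notify_finance, priority_flag, resident, tax_filed} — 14 facts.

14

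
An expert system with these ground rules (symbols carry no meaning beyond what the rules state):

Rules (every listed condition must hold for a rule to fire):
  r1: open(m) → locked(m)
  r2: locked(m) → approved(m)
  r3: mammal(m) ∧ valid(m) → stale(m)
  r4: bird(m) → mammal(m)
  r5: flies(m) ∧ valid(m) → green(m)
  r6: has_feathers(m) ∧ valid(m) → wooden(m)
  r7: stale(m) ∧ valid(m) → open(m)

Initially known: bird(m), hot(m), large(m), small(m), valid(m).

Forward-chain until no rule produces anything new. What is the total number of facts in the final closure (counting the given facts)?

10

Round 1 fires r4, giving mammal(m).
Round 2 fires r3, giving stale(m).
Round 3 fires r7, giving open(m).
Round 4 fires r1, giving locked(m).
Round 5 fires r2, giving approved(m).
Closure: {approved(m), bird(m), hot(m), large(m), locked(m), mammal(m), open(m), small(m), stale(m), valid(m)} — 10 facts.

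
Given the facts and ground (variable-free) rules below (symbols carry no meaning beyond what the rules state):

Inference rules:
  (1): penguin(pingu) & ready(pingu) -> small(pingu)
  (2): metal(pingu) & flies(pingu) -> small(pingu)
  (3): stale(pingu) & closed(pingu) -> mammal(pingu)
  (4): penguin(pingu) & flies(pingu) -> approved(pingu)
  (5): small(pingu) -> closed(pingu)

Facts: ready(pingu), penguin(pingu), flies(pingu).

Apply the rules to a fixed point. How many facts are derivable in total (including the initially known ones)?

[1] (1) [penguin(pingu) & ready(pingu) -> small(pingu)]; (4) [penguin(pingu) & flies(pingu) -> approved(pingu)]. ⇒ new: small(pingu), approved(pingu).
[2] (5) [small(pingu) -> closed(pingu)]. ⇒ new: closed(pingu).
Closure: {approved(pingu), closed(pingu), flies(pingu), penguin(pingu), ready(pingu), small(pingu)} — 6 facts.

6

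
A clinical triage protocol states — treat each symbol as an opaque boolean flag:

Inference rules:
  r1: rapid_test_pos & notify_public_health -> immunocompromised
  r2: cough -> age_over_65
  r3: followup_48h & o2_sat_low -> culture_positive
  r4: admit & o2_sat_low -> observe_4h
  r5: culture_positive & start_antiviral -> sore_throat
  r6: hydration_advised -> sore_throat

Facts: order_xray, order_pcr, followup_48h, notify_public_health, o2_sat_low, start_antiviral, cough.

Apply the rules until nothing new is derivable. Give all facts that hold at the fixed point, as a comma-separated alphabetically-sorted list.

Round 1: r2 [cough -> age_over_65]; r3 [followup_48h & o2_sat_low -> culture_positive]. New: age_over_65, culture_positive.
Round 2: r5 [culture_positive & start_antiviral -> sore_throat]. New: sore_throat.

age_over_65, cough, culture_positive, followup_48h, notify_public_health, o2_sat_low, order_pcr, order_xray, sore_throat, start_antiviral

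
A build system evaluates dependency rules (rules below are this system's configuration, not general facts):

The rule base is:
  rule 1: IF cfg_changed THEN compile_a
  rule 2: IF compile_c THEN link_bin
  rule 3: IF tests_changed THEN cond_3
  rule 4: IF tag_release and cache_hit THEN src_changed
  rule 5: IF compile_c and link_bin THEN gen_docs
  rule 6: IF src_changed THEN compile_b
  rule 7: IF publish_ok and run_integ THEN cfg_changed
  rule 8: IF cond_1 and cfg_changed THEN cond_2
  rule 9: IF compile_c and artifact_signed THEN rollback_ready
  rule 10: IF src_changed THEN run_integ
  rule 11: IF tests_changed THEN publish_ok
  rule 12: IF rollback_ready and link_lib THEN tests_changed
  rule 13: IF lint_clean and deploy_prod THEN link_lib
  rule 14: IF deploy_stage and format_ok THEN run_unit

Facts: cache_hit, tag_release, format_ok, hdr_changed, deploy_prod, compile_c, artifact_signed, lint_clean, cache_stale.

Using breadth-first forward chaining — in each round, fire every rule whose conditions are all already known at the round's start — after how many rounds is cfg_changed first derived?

4

Round 1: rule 2 [IF compile_c THEN link_bin]; rule 4 [IF tag_release and cache_hit THEN src_changed]; rule 9 [IF compile_c and artifact_signed THEN rollback_ready]; rule 13 [IF lint_clean and deploy_prod THEN link_lib]. Adds link_bin, src_changed, rollback_ready, link_lib.
Round 2: rule 5 [IF compile_c and link_bin THEN gen_docs]; rule 6 [IF src_changed THEN compile_b]; rule 10 [IF src_changed THEN run_integ]; rule 12 [IF rollback_ready and link_lib THEN tests_changed]. Adds gen_docs, compile_b, run_integ, tests_changed.
Round 3: rule 3 [IF tests_changed THEN cond_3]; rule 11 [IF tests_changed THEN publish_ok]. Adds cond_3, publish_ok.
Round 4: rule 7 [IF publish_ok and run_integ THEN cfg_changed]. Adds cfg_changed.
cfg_changed first appears in round 4.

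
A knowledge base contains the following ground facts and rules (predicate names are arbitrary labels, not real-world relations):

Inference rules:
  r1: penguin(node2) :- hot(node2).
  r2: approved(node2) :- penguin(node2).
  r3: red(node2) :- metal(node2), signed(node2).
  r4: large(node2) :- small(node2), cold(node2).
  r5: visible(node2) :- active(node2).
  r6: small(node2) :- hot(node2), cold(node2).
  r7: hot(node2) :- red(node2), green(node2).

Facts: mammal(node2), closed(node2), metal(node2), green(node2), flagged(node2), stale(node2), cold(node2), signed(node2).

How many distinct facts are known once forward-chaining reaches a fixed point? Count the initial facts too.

14

Round 1 — r3, derive red(node2).
Round 2 — r7, derive hot(node2).
Round 3 — r1, r6, derive penguin(node2), small(node2).
Round 4 — r2, r4, derive approved(node2), large(node2).
Closure: {approved(node2), closed(node2), cold(node2), flagged(node2), green(node2), hot(node2), large(node2), mammal(node2), metal(node2), penguin(node2), red(node2), signed(node2), small(node2), stale(node2)} — 14 facts.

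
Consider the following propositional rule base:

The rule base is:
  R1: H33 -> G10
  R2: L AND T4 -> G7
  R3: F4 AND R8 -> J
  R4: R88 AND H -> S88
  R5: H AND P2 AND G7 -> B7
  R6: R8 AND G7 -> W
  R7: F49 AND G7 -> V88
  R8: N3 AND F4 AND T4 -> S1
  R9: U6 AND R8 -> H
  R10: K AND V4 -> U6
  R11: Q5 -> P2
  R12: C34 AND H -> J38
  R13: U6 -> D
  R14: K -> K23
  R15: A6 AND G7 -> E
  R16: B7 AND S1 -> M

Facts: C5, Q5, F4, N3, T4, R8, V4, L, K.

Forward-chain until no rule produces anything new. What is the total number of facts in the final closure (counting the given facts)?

Round 1 fires R2, R3, R8, R10, R11, R14, giving G7, J, S1, U6, P2, K23.
Round 2 fires R6, R9, R13, giving W, H, D.
Round 3 fires R5, giving B7.
Round 4 fires R16, giving M.
Closure: {B7, C5, D, F4, G7, H, J, K, K23, L, M, N3, P2, Q5, R8, S1, T4, U6, V4, W} — 20 facts.

20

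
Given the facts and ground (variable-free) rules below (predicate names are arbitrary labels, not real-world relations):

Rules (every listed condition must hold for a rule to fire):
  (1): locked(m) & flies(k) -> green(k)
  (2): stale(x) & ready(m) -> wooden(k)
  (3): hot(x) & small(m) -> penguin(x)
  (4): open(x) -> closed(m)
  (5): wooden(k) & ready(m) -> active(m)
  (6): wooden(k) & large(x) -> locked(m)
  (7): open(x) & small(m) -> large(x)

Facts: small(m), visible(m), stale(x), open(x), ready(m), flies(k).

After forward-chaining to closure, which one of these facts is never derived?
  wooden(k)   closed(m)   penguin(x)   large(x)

penguin(x)

Round 1 — (2), (4), (7), derive wooden(k), closed(m), large(x).
Round 2 — (5), (6), derive active(m), locked(m).
Round 3 — (1), derive green(k).
Derived: wooden(k) (round 1), large(x) (round 1), closed(m) (round 1). penguin(x) never appears in any round.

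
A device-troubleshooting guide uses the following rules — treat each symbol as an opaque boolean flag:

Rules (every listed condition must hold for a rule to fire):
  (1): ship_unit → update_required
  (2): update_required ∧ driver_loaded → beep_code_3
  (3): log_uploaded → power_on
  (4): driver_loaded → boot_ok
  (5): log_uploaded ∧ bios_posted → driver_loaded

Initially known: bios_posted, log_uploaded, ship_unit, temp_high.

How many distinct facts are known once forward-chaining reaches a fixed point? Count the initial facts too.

[1] (1) [ship_unit → update_required]; (3) [log_uploaded → power_on]; (5) [log_uploaded ∧ bios_posted → driver_loaded]. ⇒ new: update_required, power_on, driver_loaded.
[2] (2) [update_required ∧ driver_loaded → beep_code_3]; (4) [driver_loaded → boot_ok]. ⇒ new: beep_code_3, boot_ok.
Closure: {beep_code_3, bios_posted, boot_ok, driver_loaded, log_uploaded, power_on, ship_unit, temp_high, update_required} — 9 facts.

9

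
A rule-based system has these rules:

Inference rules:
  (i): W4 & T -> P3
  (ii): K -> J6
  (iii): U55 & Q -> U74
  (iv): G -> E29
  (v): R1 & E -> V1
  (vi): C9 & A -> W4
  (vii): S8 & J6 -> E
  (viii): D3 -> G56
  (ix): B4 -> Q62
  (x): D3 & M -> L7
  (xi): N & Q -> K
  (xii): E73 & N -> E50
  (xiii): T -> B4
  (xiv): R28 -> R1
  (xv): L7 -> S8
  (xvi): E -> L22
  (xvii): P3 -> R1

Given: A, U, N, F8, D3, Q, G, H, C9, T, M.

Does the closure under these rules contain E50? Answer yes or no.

no

Round 1 fires (iv), (vi), (viii), (x), (xi), (xiii), giving E29, W4, G56, L7, K, B4.
Round 2 fires (i), (ii), (ix), (xv), giving P3, J6, Q62, S8.
Round 3 fires (vii), (xvii), giving E, R1.
Round 4 fires (v), (xvi), giving V1, L22.
Fixed point reached. E50 is concluded only by (xii); (xii) needs E73 (never derived).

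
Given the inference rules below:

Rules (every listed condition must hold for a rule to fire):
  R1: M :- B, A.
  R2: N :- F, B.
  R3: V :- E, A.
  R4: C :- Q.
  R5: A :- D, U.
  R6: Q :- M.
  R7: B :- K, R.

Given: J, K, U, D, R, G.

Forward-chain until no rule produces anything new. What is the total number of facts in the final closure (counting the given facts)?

11

Round 1 — R5, R7, derive A, B.
Round 2 — R1, derive M.
Round 3 — R6, derive Q.
Round 4 — R4, derive C.
Closure: {A, B, C, D, G, J, K, M, Q, R, U} — 11 facts.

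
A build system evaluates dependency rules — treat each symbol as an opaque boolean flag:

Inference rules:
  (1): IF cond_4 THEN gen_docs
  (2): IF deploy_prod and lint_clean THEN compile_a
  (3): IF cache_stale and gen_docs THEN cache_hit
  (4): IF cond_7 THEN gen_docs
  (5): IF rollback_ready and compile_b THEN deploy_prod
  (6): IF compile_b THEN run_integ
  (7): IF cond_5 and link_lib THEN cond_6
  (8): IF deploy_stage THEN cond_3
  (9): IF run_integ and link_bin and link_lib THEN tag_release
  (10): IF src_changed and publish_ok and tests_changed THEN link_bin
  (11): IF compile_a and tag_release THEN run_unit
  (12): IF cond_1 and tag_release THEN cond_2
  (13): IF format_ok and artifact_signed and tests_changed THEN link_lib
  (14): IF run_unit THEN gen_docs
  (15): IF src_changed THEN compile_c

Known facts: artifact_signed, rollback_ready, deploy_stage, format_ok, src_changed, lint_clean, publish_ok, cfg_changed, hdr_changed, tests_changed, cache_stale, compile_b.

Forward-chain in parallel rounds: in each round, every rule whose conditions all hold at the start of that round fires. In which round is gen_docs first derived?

4

Round 1: (5) [IF rollback_ready and compile_b THEN deploy_prod]; (6) [IF compile_b THEN run_integ]; (8) [IF deploy_stage THEN cond_3]; (10) [IF src_changed and publish_ok and tests_changed THEN link_bin]; (13) [IF format_ok and artifact_signed and tests_changed THEN link_lib]; (15) [IF src_changed THEN compile_c]. New: deploy_prod, run_integ, cond_3, link_bin, link_lib, compile_c.
Round 2: (2) [IF deploy_prod and lint_clean THEN compile_a]; (9) [IF run_integ and link_bin and link_lib THEN tag_release]. New: compile_a, tag_release.
Round 3: (11) [IF compile_a and tag_release THEN run_unit]. New: run_unit.
Round 4: (14) [IF run_unit THEN gen_docs]. New: gen_docs.
gen_docs first appears in round 4.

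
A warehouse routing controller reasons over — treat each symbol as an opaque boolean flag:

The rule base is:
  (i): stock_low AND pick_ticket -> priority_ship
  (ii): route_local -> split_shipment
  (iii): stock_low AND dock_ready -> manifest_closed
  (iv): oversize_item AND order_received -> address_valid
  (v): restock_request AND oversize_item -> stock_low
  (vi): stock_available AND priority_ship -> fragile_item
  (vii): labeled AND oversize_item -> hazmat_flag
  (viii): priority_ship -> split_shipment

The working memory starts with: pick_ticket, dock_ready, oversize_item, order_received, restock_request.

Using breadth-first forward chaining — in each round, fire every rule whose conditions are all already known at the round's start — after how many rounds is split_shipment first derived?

Round 1: (iv) [oversize_item AND order_received -> address_valid]; (v) [restock_request AND oversize_item -> stock_low]. Adds address_valid, stock_low.
Round 2: (i) [stock_low AND pick_ticket -> priority_ship]; (iii) [stock_low AND dock_ready -> manifest_closed]. Adds priority_ship, manifest_closed.
Round 3: (viii) [priority_ship -> split_shipment]. Adds split_shipment.
split_shipment first appears in round 3.

3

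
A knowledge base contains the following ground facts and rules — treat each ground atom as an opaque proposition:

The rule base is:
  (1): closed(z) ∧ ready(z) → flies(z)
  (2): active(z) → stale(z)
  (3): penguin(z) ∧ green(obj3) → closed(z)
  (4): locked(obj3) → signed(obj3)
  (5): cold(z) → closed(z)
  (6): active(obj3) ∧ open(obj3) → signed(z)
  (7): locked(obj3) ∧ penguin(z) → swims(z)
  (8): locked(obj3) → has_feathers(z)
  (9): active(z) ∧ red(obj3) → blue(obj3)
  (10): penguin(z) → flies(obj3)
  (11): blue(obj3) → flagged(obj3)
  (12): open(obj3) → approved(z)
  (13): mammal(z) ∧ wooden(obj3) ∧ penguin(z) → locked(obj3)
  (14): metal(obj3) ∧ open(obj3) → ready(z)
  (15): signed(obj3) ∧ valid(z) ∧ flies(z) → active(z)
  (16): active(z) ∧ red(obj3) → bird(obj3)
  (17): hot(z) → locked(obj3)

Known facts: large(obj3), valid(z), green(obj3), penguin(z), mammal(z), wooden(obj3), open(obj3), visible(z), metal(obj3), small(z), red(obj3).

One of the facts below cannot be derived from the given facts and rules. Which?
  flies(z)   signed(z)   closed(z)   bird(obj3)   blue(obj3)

Round 1 — (3), (10), (12), (13), (14), derive closed(z), flies(obj3), approved(z), locked(obj3), ready(z).
Round 2 — (1), (4), (7), (8), derive flies(z), signed(obj3), swims(z), has_feathers(z).
Round 3 — (15), derive active(z).
Round 4 — (2), (9), (16), derive stale(z), blue(obj3), bird(obj3).
Round 5 — (11), derive flagged(obj3).
Derived: bird(obj3) (round 4), blue(obj3) (round 4), closed(z) (round 1), flies(z) (round 2). signed(z) never appears in any round.

signed(z)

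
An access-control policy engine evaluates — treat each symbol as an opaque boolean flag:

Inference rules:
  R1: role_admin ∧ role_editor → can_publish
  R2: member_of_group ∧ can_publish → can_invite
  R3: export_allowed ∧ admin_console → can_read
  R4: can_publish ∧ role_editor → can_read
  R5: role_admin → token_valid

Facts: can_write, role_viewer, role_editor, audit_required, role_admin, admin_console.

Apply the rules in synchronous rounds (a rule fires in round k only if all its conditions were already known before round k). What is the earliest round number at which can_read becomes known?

Round 1: R1 [role_admin ∧ role_editor → can_publish]; R5 [role_admin → token_valid]. Adds can_publish, token_valid.
Round 2: R4 [can_publish ∧ role_editor → can_read]. Adds can_read.
can_read first appears in round 2.

2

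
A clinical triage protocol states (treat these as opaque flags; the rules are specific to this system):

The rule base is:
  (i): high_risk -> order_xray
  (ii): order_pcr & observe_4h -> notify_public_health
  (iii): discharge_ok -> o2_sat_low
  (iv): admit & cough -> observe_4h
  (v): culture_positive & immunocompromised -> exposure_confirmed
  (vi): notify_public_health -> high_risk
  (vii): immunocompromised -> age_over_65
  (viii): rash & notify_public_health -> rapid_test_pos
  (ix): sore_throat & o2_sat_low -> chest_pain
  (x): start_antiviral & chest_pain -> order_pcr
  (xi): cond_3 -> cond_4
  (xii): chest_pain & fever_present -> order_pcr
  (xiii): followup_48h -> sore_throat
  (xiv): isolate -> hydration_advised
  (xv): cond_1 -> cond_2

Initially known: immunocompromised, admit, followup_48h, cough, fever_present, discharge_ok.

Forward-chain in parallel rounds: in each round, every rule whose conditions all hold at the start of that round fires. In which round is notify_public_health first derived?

4

Round 1: (iii) [discharge_ok -> o2_sat_low]; (iv) [admit & cough -> observe_4h]; (vii) [immunocompromised -> age_over_65]; (xiii) [followup_48h -> sore_throat]. Adds o2_sat_low, observe_4h, age_over_65, sore_throat.
Round 2: (ix) [sore_throat & o2_sat_low -> chest_pain]. Adds chest_pain.
Round 3: (xii) [chest_pain & fever_present -> order_pcr]. Adds order_pcr.
Round 4: (ii) [order_pcr & observe_4h -> notify_public_health]. Adds notify_public_health.
notify_public_health first appears in round 4.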